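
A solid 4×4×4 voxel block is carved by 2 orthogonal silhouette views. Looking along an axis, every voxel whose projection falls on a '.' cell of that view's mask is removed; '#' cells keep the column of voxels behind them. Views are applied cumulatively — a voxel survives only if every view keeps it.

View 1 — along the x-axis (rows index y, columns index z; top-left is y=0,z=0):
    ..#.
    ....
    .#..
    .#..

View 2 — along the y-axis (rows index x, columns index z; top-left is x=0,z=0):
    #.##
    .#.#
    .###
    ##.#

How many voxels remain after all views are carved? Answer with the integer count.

|visual hull| = 8

before carving: 64 voxels (4×4×4)
[1] x-view keeps 3 columns → grid now 12
[2] y-view keeps 11 columns → grid now 8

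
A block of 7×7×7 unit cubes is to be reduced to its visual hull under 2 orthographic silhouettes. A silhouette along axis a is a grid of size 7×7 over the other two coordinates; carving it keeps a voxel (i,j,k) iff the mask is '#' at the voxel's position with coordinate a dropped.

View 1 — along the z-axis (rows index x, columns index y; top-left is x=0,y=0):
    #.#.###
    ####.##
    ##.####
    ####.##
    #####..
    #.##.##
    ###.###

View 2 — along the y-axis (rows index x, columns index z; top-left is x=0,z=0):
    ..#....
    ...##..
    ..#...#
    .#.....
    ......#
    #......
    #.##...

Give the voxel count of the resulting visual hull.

initial block: 7^3 = 343
V1 z: intersect with XY mask (39 set) -- 273 left
V2 y: intersect with XZ mask (11 set) -- 63 left

63 voxels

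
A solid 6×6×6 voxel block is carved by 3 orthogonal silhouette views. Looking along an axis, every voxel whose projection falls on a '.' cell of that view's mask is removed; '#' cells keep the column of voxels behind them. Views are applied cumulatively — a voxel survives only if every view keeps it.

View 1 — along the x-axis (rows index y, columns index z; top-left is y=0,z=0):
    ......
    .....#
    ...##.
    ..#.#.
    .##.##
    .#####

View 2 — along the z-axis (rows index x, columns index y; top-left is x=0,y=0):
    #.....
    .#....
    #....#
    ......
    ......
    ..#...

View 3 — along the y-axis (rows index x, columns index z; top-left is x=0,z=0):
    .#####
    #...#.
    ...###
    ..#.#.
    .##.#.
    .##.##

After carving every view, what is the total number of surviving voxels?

|visual hull| = 4

full grid |V| = 216
  1. axis=0 (YZ plane), |mask|=14  ⇒  voxels=84
  2. axis=2 (XY plane), |mask|=5  ⇒  voxels=8
  3. axis=1 (XZ plane), |mask|=19  ⇒  voxels=4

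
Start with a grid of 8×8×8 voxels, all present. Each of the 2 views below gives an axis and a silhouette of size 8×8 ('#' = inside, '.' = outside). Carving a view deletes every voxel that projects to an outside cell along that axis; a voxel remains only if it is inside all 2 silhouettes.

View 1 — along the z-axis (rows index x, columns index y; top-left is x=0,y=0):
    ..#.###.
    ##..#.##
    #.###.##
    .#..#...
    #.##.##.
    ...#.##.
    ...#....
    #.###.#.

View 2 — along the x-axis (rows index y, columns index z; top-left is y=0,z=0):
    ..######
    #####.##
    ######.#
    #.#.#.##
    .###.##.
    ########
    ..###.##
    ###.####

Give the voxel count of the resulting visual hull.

full grid |V| = 512
step 1: project along z, AND mask (31/64) → |grid| = 248
step 2: project along x, AND mask (50/64) → |grid| = 184

remaining voxels: 184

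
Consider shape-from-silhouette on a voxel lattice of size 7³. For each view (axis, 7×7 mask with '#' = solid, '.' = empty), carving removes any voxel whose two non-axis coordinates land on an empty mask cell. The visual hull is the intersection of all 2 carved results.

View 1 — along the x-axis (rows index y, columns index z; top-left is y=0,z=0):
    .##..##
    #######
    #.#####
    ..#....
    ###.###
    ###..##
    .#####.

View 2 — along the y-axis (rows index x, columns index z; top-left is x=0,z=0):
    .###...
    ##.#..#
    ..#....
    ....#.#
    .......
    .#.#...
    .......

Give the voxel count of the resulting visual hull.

voxel count = 56

initial block: 7^3 = 343
V1 x: intersect with YZ mask (34 set) -- 238 left
V2 y: intersect with XZ mask (12 set) -- 56 left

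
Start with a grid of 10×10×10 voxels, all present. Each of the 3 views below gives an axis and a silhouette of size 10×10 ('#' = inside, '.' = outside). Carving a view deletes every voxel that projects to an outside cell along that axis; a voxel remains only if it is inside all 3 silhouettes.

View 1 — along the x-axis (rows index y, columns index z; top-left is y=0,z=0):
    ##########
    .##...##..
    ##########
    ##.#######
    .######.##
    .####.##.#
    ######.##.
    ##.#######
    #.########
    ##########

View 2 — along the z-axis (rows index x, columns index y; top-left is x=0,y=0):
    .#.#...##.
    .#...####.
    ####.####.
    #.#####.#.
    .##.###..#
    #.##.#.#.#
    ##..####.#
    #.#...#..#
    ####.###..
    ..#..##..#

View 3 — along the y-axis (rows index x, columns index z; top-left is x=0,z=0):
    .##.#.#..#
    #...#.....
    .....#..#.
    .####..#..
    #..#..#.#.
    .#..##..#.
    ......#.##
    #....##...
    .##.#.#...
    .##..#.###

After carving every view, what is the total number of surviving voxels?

initial block: 10^3 = 1000
carve view 1 (along x, YZ-mask fill 84/100): 840 voxels remain
carve view 2 (along z, XY-mask fill 58/100): 483 voxels remain
carve view 3 (along y, XZ-mask fill 38/100): 177 voxels remain

voxel count = 177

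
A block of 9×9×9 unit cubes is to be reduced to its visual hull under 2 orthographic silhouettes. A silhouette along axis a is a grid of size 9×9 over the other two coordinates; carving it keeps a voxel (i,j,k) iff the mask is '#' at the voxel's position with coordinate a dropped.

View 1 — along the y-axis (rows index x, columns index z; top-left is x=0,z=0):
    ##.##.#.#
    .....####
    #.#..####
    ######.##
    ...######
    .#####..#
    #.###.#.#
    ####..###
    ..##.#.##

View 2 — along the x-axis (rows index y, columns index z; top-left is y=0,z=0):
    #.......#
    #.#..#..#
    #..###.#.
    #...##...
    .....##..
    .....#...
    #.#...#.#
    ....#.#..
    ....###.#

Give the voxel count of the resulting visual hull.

before carving: 729 voxels (9×9×9)
step 1: project along y, AND mask (54/81) → |grid| = 486
step 2: project along x, AND mask (27/81) → |grid| = 166

voxel count = 166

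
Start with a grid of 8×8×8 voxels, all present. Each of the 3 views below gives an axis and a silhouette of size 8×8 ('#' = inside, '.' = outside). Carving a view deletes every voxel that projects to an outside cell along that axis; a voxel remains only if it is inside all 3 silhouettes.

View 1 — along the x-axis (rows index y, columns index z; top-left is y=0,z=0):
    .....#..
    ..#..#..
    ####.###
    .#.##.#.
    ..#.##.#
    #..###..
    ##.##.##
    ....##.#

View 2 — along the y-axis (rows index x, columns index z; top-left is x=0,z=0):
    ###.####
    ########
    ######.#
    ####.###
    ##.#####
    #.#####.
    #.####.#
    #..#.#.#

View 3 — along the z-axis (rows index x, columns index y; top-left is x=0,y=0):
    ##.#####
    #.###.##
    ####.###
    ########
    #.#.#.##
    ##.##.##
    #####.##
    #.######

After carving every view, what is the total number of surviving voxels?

voxel count = 167

start: 8×8×8 = 512 voxels
[1] x-view keeps 31 columns → grid now 248
[2] y-view keeps 52 columns → grid now 206
[3] z-view keeps 53 columns → grid now 167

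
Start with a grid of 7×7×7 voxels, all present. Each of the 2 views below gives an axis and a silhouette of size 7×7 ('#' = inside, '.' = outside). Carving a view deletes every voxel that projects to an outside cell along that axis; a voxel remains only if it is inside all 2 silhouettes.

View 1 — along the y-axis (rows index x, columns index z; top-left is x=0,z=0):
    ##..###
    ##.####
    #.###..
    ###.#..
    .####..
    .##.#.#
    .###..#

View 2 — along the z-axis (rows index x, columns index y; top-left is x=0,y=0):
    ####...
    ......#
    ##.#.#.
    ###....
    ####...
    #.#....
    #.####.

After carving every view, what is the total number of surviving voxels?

full grid |V| = 343
  1. axis=1 (XZ plane), |mask|=31  ⇒  voxels=217
  2. axis=2 (XY plane), |mask|=23  ⇒  voxels=98

|visual hull| = 98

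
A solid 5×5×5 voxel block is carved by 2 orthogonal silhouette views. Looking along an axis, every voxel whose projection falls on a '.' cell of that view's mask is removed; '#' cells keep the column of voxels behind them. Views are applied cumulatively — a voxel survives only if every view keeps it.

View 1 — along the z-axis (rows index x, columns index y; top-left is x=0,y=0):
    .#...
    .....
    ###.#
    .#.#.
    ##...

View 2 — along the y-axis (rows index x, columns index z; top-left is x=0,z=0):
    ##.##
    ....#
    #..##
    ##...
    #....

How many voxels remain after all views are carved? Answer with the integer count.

voxel count = 22

initial block: 5^3 = 125
V1 z: intersect with XY mask (9 set) -- 45 left
V2 y: intersect with XZ mask (11 set) -- 22 left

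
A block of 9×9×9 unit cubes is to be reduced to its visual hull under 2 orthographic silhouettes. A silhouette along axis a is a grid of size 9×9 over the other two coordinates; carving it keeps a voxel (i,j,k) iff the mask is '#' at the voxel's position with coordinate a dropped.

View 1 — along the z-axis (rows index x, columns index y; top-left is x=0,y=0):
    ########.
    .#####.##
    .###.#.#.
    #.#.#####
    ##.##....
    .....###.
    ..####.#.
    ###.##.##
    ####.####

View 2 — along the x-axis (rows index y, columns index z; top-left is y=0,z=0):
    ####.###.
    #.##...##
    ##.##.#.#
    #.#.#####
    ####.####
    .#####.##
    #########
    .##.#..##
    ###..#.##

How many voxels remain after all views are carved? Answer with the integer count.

353 voxels

before carving: 729 voxels (9×9×9)
[1] z-view keeps 54 columns → grid now 486
[2] x-view keeps 60 columns → grid now 353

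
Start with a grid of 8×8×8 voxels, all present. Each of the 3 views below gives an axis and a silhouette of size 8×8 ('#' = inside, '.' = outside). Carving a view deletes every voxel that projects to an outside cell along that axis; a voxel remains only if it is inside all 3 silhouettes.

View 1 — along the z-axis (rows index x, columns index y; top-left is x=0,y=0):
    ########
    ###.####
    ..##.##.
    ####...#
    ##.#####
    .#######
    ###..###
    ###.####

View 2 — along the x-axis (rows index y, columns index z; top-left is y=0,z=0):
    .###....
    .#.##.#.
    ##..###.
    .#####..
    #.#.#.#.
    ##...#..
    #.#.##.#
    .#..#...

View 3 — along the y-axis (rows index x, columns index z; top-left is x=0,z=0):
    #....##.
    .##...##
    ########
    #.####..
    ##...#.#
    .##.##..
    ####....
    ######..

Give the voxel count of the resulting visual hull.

start: 8×8×8 = 512 voxels
V1 z: intersect with XY mask (51 set) -- 408 left
V2 x: intersect with YZ mask (31 set) -- 196 left
V3 y: intersect with XZ mask (38 set) -- 117 left

voxel count = 117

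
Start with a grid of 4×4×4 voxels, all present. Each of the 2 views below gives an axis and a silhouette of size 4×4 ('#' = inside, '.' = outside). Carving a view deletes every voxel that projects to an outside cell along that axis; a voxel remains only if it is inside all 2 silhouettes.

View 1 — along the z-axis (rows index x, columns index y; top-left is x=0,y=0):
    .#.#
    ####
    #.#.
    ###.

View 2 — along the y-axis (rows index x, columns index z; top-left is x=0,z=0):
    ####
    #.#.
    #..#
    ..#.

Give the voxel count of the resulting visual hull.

voxel count = 23

full grid |V| = 64
after view 1 [z-axis, 11 of 16 cells solid] → remaining = 44
after view 2 [y-axis, 9 of 16 cells solid] → remaining = 23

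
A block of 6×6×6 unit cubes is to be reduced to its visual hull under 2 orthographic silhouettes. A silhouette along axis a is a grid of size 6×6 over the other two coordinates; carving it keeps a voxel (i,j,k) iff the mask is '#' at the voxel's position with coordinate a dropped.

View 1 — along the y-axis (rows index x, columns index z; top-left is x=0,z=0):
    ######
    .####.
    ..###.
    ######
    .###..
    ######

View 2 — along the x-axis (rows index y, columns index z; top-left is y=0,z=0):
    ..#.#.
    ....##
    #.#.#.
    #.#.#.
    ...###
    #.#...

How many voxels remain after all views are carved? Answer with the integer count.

voxel count = 70

full grid |V| = 216
carve view 1 (along y, XZ-mask fill 28/36): 168 voxels remain
carve view 2 (along x, YZ-mask fill 15/36): 70 voxels remain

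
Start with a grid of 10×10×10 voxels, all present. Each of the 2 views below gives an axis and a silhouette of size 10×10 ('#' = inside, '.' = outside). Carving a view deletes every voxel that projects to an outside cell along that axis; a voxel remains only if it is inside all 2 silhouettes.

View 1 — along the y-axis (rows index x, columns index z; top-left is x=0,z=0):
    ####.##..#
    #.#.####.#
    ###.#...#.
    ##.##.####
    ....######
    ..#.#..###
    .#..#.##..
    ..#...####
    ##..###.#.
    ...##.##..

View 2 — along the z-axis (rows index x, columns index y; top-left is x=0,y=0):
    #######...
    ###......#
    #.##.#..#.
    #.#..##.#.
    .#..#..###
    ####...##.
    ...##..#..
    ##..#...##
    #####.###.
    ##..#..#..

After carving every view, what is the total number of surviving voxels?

303 voxels

start: 10×10×10 = 1000 voxels
[1] y-view keeps 57 columns → grid now 570
[2] z-view keeps 52 columns → grid now 303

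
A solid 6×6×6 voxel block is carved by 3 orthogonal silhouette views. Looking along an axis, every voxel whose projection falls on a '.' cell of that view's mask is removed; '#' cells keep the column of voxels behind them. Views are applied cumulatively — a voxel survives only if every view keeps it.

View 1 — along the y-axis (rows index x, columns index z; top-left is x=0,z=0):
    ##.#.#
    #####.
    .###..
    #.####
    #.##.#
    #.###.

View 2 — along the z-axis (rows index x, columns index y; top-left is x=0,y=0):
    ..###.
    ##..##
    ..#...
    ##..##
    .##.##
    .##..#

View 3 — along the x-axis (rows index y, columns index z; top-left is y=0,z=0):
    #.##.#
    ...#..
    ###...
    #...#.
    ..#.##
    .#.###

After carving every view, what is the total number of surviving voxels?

start: 6×6×6 = 216 voxels
  1. axis=1 (XZ plane), |mask|=25  ⇒  voxels=150
  2. axis=2 (XY plane), |mask|=19  ⇒  voxels=83
  3. axis=0 (YZ plane), |mask|=17  ⇒  voxels=38

remaining voxels: 38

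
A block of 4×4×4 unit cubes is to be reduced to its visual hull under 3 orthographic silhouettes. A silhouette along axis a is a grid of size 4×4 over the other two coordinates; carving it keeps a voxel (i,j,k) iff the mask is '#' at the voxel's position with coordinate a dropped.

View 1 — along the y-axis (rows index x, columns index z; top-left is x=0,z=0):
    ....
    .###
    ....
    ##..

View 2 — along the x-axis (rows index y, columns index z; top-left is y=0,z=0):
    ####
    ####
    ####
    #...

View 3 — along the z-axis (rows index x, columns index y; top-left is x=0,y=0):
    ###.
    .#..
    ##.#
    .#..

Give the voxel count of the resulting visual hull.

before carving: 64 voxels (4×4×4)
[1] y-view keeps 5 columns → grid now 20
[2] x-view keeps 13 columns → grid now 16
[3] z-view keeps 8 columns → grid now 5

remaining voxels: 5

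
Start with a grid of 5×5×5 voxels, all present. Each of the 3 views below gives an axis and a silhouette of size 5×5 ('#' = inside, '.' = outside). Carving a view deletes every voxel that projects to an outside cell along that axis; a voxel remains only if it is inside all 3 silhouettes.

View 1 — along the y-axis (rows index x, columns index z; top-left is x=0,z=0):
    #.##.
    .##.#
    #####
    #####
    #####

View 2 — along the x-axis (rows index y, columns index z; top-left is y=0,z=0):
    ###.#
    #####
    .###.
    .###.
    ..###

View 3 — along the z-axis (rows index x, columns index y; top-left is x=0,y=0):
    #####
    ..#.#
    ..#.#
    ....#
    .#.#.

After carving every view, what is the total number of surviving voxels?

full grid |V| = 125
V1 y: intersect with XZ mask (21 set) -- 105 left
V2 x: intersect with YZ mask (18 set) -- 77 left
V3 z: intersect with XY mask (12 set) -- 32 left

32 voxels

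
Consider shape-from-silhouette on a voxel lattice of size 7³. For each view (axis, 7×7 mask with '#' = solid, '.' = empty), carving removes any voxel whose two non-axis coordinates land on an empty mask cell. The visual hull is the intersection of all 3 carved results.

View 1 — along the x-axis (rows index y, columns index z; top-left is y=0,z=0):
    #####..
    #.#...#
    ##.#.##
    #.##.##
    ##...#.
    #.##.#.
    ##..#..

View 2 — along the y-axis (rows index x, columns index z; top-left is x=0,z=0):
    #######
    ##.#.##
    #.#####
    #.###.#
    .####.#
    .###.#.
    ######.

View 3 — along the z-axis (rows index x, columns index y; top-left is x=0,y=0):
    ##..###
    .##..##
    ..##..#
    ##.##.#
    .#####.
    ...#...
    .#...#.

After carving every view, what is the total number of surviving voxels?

|visual hull| = 75

full grid |V| = 343
after view 1 [x-axis, 28 of 49 cells solid] → remaining = 196
after view 2 [y-axis, 38 of 49 cells solid] → remaining = 152
after view 3 [z-axis, 25 of 49 cells solid] → remaining = 75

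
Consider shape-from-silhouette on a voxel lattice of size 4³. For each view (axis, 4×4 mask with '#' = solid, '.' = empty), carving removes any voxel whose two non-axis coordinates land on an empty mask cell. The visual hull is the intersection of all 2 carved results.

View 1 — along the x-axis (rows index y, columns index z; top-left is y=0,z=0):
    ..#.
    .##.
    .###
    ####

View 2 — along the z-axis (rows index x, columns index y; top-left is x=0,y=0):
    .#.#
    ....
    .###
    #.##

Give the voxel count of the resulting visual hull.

voxel count = 23

start: 4×4×4 = 64 voxels
V1 x: intersect with YZ mask (10 set) -- 40 left
V2 z: intersect with XY mask (8 set) -- 23 left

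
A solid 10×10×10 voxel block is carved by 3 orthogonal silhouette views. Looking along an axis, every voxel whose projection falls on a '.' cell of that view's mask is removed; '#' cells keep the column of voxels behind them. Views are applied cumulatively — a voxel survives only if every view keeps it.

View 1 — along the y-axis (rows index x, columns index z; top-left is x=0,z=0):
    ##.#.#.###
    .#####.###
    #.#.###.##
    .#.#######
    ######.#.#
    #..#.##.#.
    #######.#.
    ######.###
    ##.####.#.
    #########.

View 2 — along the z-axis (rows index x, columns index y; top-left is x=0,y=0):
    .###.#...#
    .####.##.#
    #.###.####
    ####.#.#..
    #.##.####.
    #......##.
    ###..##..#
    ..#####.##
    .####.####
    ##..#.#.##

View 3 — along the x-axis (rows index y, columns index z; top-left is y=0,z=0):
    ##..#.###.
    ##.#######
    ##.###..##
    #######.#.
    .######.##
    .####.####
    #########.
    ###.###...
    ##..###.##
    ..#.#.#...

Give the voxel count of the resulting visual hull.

352 voxels

full grid |V| = 1000
  1. axis=1 (XZ plane), |mask|=76  ⇒  voxels=760
  2. axis=2 (XY plane), |mask|=63  ⇒  voxels=487
  3. axis=0 (YZ plane), |mask|=71  ⇒  voxels=352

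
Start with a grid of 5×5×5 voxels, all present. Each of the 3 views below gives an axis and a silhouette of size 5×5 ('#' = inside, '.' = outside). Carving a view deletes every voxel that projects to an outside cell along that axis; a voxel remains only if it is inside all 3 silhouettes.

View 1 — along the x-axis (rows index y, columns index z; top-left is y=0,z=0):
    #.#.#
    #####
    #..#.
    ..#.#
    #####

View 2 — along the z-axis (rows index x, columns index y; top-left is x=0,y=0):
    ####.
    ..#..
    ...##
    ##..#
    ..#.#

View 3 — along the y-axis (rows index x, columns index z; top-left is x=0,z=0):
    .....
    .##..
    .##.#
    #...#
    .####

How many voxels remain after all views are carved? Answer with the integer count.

full grid |V| = 125
step 1: project along x, AND mask (17/25) → |grid| = 85
step 2: project along z, AND mask (12/25) → |grid| = 41
step 3: project along y, AND mask (11/25) → |grid| = 16

|visual hull| = 16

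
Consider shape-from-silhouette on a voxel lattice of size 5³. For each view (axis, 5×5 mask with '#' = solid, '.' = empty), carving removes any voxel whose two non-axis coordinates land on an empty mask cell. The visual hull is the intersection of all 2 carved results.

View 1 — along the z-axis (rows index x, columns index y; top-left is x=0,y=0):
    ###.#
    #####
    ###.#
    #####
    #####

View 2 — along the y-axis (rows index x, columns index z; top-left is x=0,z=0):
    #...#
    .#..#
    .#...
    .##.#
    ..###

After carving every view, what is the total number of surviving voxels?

start: 5×5×5 = 125 voxels
carve view 1 (along z, XY-mask fill 23/25): 115 voxels remain
carve view 2 (along y, XZ-mask fill 11/25): 52 voxels remain

voxel count = 52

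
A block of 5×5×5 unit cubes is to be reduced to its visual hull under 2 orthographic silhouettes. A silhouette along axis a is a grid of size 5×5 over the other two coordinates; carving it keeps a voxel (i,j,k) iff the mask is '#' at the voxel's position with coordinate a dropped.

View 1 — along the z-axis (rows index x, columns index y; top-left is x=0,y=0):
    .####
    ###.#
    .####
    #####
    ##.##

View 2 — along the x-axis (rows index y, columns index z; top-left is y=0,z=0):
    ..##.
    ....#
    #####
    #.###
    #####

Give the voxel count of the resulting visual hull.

start: 5×5×5 = 125 voxels
V1 z: intersect with XY mask (21 set) -- 105 left
V2 x: intersect with YZ mask (17 set) -- 72 left

remaining voxels: 72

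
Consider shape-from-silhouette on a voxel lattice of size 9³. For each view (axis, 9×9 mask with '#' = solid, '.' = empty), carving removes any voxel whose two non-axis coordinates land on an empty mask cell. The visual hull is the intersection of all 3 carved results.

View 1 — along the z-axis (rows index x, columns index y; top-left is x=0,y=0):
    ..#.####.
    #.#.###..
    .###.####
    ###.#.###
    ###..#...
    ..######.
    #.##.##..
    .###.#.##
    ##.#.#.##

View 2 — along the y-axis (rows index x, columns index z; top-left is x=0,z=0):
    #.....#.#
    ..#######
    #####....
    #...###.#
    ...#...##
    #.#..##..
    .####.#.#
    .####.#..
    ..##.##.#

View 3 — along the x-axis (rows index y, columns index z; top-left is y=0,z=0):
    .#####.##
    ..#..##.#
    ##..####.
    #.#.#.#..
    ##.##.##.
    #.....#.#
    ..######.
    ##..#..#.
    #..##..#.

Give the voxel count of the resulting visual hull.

initial block: 9^3 = 729
V1 z: intersect with XY mask (51 set) -- 459 left
V2 y: intersect with XZ mask (43 set) -- 246 left
V3 x: intersect with YZ mask (44 set) -- 131 left

remaining voxels: 131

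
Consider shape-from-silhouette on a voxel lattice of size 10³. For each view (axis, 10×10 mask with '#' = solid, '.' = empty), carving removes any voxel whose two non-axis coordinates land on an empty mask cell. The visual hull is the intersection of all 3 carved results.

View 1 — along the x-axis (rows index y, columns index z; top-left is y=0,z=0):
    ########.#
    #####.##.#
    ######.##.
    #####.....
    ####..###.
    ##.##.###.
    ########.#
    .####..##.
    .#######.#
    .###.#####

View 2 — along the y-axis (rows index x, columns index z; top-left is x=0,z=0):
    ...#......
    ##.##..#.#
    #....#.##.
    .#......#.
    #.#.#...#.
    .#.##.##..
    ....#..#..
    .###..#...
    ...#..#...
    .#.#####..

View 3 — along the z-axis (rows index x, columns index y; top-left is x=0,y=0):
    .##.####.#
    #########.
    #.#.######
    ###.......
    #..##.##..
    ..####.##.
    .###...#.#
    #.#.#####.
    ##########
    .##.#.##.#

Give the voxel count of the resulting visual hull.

198 voxels

initial block: 10^3 = 1000
step 1: project along x, AND mask (75/100) → |grid| = 750
step 2: project along y, AND mask (36/100) → |grid| = 292
step 3: project along z, AND mask (66/100) → |grid| = 198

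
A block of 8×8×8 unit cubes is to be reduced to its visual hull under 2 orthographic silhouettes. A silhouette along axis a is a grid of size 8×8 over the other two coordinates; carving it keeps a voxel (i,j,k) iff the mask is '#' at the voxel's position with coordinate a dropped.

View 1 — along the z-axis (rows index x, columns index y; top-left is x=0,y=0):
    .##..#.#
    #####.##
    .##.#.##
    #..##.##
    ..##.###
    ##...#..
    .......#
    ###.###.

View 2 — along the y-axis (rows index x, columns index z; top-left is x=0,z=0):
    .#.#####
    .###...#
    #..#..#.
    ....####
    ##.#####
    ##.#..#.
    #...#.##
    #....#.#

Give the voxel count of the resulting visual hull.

156 voxels

before carving: 512 voxels (8×8×8)
[1] z-view keeps 36 columns → grid now 288
[2] y-view keeps 35 columns → grid now 156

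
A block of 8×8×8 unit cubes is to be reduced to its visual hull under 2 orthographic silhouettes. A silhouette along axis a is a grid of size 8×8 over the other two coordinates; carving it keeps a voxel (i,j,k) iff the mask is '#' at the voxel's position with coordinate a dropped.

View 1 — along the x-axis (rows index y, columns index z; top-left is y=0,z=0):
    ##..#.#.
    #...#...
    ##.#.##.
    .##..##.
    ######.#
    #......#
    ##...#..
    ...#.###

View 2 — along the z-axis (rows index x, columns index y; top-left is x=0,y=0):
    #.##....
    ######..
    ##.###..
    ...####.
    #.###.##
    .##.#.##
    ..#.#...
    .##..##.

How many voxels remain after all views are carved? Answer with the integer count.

full grid |V| = 512
after view 1 [x-axis, 31 of 64 cells solid] → remaining = 248
after view 2 [z-axis, 35 of 64 cells solid] → remaining = 144

remaining voxels: 144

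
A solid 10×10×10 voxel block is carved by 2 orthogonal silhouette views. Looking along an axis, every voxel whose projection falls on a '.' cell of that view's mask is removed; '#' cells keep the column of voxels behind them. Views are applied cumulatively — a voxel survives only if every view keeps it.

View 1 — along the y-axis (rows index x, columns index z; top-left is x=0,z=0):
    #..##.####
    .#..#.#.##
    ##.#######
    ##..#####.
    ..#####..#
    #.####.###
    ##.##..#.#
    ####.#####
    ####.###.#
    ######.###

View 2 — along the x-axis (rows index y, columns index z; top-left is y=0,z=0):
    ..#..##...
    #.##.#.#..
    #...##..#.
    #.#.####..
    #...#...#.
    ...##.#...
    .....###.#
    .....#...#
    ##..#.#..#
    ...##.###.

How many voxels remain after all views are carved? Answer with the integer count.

initial block: 10^3 = 1000
after view 1 [y-axis, 74 of 100 cells solid] → remaining = 740
after view 2 [x-axis, 40 of 100 cells solid] → remaining = 298

|visual hull| = 298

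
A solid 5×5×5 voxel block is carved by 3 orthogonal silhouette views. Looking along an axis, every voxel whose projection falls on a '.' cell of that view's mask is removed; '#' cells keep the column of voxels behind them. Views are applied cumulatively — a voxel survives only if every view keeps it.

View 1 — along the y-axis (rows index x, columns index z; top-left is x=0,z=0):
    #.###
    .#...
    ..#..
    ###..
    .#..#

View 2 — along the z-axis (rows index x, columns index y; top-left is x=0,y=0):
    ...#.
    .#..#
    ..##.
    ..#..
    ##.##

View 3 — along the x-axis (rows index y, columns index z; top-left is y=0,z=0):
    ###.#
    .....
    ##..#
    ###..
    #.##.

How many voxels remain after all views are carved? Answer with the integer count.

remaining voxels: 8

before carving: 125 voxels (5×5×5)
step 1: project along y, AND mask (11/25) → |grid| = 55
step 2: project along z, AND mask (10/25) → |grid| = 19
step 3: project along x, AND mask (13/25) → |grid| = 8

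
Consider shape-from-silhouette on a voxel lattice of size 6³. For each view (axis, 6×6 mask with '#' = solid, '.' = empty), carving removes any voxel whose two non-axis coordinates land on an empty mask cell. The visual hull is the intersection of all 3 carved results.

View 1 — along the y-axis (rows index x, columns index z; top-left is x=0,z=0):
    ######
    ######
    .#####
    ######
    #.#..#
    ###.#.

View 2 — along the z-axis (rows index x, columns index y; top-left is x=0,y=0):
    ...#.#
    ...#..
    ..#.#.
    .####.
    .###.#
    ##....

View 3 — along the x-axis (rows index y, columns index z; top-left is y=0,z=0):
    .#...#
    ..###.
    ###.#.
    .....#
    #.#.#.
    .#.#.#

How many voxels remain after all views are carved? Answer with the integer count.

29 voxels

full grid |V| = 216
V1 y: intersect with XZ mask (30 set) -- 180 left
V2 z: intersect with XY mask (15 set) -- 72 left
V3 x: intersect with YZ mask (16 set) -- 29 left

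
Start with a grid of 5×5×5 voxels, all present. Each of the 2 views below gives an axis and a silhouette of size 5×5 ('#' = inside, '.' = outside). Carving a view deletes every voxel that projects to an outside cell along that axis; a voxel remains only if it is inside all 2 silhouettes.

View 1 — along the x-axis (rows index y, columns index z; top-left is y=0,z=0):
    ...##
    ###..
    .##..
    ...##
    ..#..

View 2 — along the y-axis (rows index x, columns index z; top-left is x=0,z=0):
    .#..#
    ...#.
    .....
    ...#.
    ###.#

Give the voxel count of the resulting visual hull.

16 voxels

before carving: 125 voxels (5×5×5)
  1. axis=0 (YZ plane), |mask|=10  ⇒  voxels=50
  2. axis=1 (XZ plane), |mask|=8  ⇒  voxels=16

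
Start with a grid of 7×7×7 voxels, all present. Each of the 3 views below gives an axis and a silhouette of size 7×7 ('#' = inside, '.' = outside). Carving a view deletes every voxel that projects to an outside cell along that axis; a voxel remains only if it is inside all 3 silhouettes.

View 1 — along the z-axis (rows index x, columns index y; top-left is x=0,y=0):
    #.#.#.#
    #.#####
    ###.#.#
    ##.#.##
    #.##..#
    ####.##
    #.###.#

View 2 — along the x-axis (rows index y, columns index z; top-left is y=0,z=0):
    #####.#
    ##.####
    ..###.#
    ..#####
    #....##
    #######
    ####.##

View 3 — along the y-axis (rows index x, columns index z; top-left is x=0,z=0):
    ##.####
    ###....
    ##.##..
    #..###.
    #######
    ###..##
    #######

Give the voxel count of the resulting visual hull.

before carving: 343 voxels (7×7×7)
after view 1 [z-axis, 35 of 49 cells solid] → remaining = 245
after view 2 [x-axis, 37 of 49 cells solid] → remaining = 184
after view 3 [y-axis, 36 of 49 cells solid] → remaining = 127

voxel count = 127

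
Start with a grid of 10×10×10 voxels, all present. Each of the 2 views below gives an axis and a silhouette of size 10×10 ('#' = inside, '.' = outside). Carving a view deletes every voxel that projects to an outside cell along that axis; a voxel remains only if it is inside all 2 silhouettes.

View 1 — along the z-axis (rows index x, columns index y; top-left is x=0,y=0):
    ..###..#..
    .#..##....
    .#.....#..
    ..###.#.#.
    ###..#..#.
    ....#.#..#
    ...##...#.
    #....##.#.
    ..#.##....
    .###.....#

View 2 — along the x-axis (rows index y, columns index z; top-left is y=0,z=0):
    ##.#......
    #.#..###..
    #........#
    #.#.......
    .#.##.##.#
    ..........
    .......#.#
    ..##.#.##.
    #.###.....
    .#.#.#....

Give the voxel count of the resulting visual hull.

full grid |V| = 1000
step 1: project along z, AND mask (36/100) → |grid| = 360
step 2: project along x, AND mask (32/100) → |grid| = 118

118 voxels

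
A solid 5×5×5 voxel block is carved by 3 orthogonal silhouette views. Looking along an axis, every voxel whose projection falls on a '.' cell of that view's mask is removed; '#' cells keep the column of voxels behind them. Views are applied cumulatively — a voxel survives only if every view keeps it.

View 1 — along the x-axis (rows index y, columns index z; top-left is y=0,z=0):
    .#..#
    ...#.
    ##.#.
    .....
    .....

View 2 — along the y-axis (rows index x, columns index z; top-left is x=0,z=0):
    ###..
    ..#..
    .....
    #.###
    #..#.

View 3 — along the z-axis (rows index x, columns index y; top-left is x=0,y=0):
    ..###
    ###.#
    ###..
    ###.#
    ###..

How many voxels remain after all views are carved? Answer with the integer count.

before carving: 125 voxels (5×5×5)
V1 x: intersect with YZ mask (6 set) -- 30 left
V2 y: intersect with XZ mask (10 set) -- 10 left
V3 z: intersect with XY mask (17 set) -- 9 left

9 voxels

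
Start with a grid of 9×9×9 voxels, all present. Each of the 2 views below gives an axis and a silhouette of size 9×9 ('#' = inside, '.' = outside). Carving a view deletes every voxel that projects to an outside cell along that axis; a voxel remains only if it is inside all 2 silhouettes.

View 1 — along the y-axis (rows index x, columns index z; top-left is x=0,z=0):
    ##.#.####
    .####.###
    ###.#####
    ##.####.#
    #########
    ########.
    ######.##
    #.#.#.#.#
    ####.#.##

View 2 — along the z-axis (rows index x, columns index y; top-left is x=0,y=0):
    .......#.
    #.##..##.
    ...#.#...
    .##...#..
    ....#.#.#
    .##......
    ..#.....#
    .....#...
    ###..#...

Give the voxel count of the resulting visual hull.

full grid |V| = 729
carve view 1 (along y, XZ-mask fill 66/81): 594 voxels remain
carve view 2 (along z, XY-mask fill 23/81): 171 voxels remain

voxel count = 171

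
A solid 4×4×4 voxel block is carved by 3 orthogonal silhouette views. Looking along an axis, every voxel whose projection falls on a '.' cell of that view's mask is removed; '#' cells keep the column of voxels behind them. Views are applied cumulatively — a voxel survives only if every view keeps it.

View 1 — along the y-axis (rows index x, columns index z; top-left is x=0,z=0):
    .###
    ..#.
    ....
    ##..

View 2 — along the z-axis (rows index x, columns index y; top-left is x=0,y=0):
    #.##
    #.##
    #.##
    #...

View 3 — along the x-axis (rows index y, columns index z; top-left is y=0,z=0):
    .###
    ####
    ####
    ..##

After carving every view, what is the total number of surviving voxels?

12 voxels

before carving: 64 voxels (4×4×4)
  1. axis=1 (XZ plane), |mask|=6  ⇒  voxels=24
  2. axis=2 (XY plane), |mask|=10  ⇒  voxels=14
  3. axis=0 (YZ plane), |mask|=13  ⇒  voxels=12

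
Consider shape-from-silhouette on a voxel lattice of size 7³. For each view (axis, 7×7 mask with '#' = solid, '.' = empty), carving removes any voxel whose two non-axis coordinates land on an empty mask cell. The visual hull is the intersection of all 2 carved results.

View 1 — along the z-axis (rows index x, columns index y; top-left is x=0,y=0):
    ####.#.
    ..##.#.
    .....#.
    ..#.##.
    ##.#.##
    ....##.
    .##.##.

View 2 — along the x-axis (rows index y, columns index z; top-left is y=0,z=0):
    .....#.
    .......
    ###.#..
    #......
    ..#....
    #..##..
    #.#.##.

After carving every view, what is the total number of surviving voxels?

49 voxels

before carving: 343 voxels (7×7×7)
step 1: project along z, AND mask (23/49) → |grid| = 161
step 2: project along x, AND mask (14/49) → |grid| = 49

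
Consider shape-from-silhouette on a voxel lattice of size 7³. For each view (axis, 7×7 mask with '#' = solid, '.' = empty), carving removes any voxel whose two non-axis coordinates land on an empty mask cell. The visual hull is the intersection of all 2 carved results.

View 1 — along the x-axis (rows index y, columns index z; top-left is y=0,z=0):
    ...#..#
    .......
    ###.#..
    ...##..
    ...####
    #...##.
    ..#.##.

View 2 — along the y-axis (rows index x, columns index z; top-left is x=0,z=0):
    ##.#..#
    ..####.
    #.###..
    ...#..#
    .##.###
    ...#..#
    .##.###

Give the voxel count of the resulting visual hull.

|visual hull| = 69

start: 7×7×7 = 343 voxels
V1 x: intersect with YZ mask (18 set) -- 126 left
V2 y: intersect with XZ mask (26 set) -- 69 left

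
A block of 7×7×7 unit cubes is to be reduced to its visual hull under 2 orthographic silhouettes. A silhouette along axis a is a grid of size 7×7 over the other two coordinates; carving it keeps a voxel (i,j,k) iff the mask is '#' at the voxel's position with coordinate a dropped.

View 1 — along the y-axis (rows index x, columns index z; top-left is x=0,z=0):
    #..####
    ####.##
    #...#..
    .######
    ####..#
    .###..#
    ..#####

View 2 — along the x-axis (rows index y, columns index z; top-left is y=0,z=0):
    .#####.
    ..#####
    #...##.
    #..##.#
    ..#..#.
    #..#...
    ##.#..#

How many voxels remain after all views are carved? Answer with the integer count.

voxel count = 119

before carving: 343 voxels (7×7×7)
V1 y: intersect with XZ mask (33 set) -- 231 left
V2 x: intersect with YZ mask (25 set) -- 119 left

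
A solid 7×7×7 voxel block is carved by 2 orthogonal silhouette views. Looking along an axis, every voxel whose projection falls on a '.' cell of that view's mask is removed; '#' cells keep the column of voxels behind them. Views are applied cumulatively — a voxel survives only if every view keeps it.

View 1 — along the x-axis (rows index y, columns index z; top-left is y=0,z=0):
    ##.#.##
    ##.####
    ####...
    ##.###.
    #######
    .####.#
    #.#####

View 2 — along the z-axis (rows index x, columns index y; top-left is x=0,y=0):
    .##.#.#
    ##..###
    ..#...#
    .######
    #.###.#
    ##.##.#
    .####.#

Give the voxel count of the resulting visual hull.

start: 7×7×7 = 343 voxels
carve view 1 (along x, YZ-mask fill 38/49): 266 voxels remain
carve view 2 (along z, XY-mask fill 32/49): 179 voxels remain

179 voxels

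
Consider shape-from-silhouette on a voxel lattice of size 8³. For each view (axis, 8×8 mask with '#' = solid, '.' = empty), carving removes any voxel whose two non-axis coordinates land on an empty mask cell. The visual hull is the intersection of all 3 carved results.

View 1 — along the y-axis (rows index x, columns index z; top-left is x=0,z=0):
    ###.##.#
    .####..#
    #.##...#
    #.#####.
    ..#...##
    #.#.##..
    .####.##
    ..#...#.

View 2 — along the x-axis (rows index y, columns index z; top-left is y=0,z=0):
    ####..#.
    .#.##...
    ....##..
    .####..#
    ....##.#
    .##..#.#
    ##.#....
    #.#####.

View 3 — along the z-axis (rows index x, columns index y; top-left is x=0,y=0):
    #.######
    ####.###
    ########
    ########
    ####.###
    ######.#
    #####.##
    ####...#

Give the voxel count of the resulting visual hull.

before carving: 512 voxels (8×8×8)
step 1: project along y, AND mask (36/64) → |grid| = 288
step 2: project along x, AND mask (31/64) → |grid| = 139
step 3: project along z, AND mask (56/64) → |grid| = 129

remaining voxels: 129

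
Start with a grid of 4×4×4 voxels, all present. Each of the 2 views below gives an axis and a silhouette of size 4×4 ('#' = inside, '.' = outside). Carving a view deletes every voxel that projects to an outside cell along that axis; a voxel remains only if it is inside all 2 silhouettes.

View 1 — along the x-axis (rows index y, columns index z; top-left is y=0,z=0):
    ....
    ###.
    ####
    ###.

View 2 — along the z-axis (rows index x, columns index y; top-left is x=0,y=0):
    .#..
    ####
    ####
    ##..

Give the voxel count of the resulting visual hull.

remaining voxels: 26

initial block: 4^3 = 64
carve view 1 (along x, YZ-mask fill 10/16): 40 voxels remain
carve view 2 (along z, XY-mask fill 11/16): 26 voxels remain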